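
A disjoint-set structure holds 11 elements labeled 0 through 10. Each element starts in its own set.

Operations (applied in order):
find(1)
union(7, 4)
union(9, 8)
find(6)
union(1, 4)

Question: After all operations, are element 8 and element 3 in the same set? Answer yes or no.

Answer: no

Derivation:
Step 1: find(1) -> no change; set of 1 is {1}
Step 2: union(7, 4) -> merged; set of 7 now {4, 7}
Step 3: union(9, 8) -> merged; set of 9 now {8, 9}
Step 4: find(6) -> no change; set of 6 is {6}
Step 5: union(1, 4) -> merged; set of 1 now {1, 4, 7}
Set of 8: {8, 9}; 3 is not a member.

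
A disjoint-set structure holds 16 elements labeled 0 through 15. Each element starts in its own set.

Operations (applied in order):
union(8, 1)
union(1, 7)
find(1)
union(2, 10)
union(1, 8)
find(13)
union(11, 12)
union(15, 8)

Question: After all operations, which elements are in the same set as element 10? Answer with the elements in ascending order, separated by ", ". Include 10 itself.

Answer: 2, 10

Derivation:
Step 1: union(8, 1) -> merged; set of 8 now {1, 8}
Step 2: union(1, 7) -> merged; set of 1 now {1, 7, 8}
Step 3: find(1) -> no change; set of 1 is {1, 7, 8}
Step 4: union(2, 10) -> merged; set of 2 now {2, 10}
Step 5: union(1, 8) -> already same set; set of 1 now {1, 7, 8}
Step 6: find(13) -> no change; set of 13 is {13}
Step 7: union(11, 12) -> merged; set of 11 now {11, 12}
Step 8: union(15, 8) -> merged; set of 15 now {1, 7, 8, 15}
Component of 10: {2, 10}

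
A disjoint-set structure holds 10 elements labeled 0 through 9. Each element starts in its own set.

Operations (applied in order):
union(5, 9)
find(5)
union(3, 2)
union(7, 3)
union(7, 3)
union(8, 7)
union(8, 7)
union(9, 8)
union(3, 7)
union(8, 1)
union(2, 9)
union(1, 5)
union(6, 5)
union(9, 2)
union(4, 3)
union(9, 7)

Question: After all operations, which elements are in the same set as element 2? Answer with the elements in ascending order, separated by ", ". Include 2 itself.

Step 1: union(5, 9) -> merged; set of 5 now {5, 9}
Step 2: find(5) -> no change; set of 5 is {5, 9}
Step 3: union(3, 2) -> merged; set of 3 now {2, 3}
Step 4: union(7, 3) -> merged; set of 7 now {2, 3, 7}
Step 5: union(7, 3) -> already same set; set of 7 now {2, 3, 7}
Step 6: union(8, 7) -> merged; set of 8 now {2, 3, 7, 8}
Step 7: union(8, 7) -> already same set; set of 8 now {2, 3, 7, 8}
Step 8: union(9, 8) -> merged; set of 9 now {2, 3, 5, 7, 8, 9}
Step 9: union(3, 7) -> already same set; set of 3 now {2, 3, 5, 7, 8, 9}
Step 10: union(8, 1) -> merged; set of 8 now {1, 2, 3, 5, 7, 8, 9}
Step 11: union(2, 9) -> already same set; set of 2 now {1, 2, 3, 5, 7, 8, 9}
Step 12: union(1, 5) -> already same set; set of 1 now {1, 2, 3, 5, 7, 8, 9}
Step 13: union(6, 5) -> merged; set of 6 now {1, 2, 3, 5, 6, 7, 8, 9}
Step 14: union(9, 2) -> already same set; set of 9 now {1, 2, 3, 5, 6, 7, 8, 9}
Step 15: union(4, 3) -> merged; set of 4 now {1, 2, 3, 4, 5, 6, 7, 8, 9}
Step 16: union(9, 7) -> already same set; set of 9 now {1, 2, 3, 4, 5, 6, 7, 8, 9}
Component of 2: {1, 2, 3, 4, 5, 6, 7, 8, 9}

Answer: 1, 2, 3, 4, 5, 6, 7, 8, 9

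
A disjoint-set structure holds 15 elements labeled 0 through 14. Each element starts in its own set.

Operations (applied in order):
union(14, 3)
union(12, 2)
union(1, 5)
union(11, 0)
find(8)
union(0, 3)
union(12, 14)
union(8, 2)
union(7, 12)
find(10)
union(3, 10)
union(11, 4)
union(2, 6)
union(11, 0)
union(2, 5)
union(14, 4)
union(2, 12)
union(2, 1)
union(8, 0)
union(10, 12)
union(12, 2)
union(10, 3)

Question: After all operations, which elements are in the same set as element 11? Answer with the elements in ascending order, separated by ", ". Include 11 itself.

Step 1: union(14, 3) -> merged; set of 14 now {3, 14}
Step 2: union(12, 2) -> merged; set of 12 now {2, 12}
Step 3: union(1, 5) -> merged; set of 1 now {1, 5}
Step 4: union(11, 0) -> merged; set of 11 now {0, 11}
Step 5: find(8) -> no change; set of 8 is {8}
Step 6: union(0, 3) -> merged; set of 0 now {0, 3, 11, 14}
Step 7: union(12, 14) -> merged; set of 12 now {0, 2, 3, 11, 12, 14}
Step 8: union(8, 2) -> merged; set of 8 now {0, 2, 3, 8, 11, 12, 14}
Step 9: union(7, 12) -> merged; set of 7 now {0, 2, 3, 7, 8, 11, 12, 14}
Step 10: find(10) -> no change; set of 10 is {10}
Step 11: union(3, 10) -> merged; set of 3 now {0, 2, 3, 7, 8, 10, 11, 12, 14}
Step 12: union(11, 4) -> merged; set of 11 now {0, 2, 3, 4, 7, 8, 10, 11, 12, 14}
Step 13: union(2, 6) -> merged; set of 2 now {0, 2, 3, 4, 6, 7, 8, 10, 11, 12, 14}
Step 14: union(11, 0) -> already same set; set of 11 now {0, 2, 3, 4, 6, 7, 8, 10, 11, 12, 14}
Step 15: union(2, 5) -> merged; set of 2 now {0, 1, 2, 3, 4, 5, 6, 7, 8, 10, 11, 12, 14}
Step 16: union(14, 4) -> already same set; set of 14 now {0, 1, 2, 3, 4, 5, 6, 7, 8, 10, 11, 12, 14}
Step 17: union(2, 12) -> already same set; set of 2 now {0, 1, 2, 3, 4, 5, 6, 7, 8, 10, 11, 12, 14}
Step 18: union(2, 1) -> already same set; set of 2 now {0, 1, 2, 3, 4, 5, 6, 7, 8, 10, 11, 12, 14}
Step 19: union(8, 0) -> already same set; set of 8 now {0, 1, 2, 3, 4, 5, 6, 7, 8, 10, 11, 12, 14}
Step 20: union(10, 12) -> already same set; set of 10 now {0, 1, 2, 3, 4, 5, 6, 7, 8, 10, 11, 12, 14}
Step 21: union(12, 2) -> already same set; set of 12 now {0, 1, 2, 3, 4, 5, 6, 7, 8, 10, 11, 12, 14}
Step 22: union(10, 3) -> already same set; set of 10 now {0, 1, 2, 3, 4, 5, 6, 7, 8, 10, 11, 12, 14}
Component of 11: {0, 1, 2, 3, 4, 5, 6, 7, 8, 10, 11, 12, 14}

Answer: 0, 1, 2, 3, 4, 5, 6, 7, 8, 10, 11, 12, 14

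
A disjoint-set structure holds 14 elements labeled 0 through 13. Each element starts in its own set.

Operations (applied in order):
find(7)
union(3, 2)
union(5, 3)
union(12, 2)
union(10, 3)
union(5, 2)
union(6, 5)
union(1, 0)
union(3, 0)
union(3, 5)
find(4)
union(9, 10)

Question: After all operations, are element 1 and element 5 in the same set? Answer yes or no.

Step 1: find(7) -> no change; set of 7 is {7}
Step 2: union(3, 2) -> merged; set of 3 now {2, 3}
Step 3: union(5, 3) -> merged; set of 5 now {2, 3, 5}
Step 4: union(12, 2) -> merged; set of 12 now {2, 3, 5, 12}
Step 5: union(10, 3) -> merged; set of 10 now {2, 3, 5, 10, 12}
Step 6: union(5, 2) -> already same set; set of 5 now {2, 3, 5, 10, 12}
Step 7: union(6, 5) -> merged; set of 6 now {2, 3, 5, 6, 10, 12}
Step 8: union(1, 0) -> merged; set of 1 now {0, 1}
Step 9: union(3, 0) -> merged; set of 3 now {0, 1, 2, 3, 5, 6, 10, 12}
Step 10: union(3, 5) -> already same set; set of 3 now {0, 1, 2, 3, 5, 6, 10, 12}
Step 11: find(4) -> no change; set of 4 is {4}
Step 12: union(9, 10) -> merged; set of 9 now {0, 1, 2, 3, 5, 6, 9, 10, 12}
Set of 1: {0, 1, 2, 3, 5, 6, 9, 10, 12}; 5 is a member.

Answer: yes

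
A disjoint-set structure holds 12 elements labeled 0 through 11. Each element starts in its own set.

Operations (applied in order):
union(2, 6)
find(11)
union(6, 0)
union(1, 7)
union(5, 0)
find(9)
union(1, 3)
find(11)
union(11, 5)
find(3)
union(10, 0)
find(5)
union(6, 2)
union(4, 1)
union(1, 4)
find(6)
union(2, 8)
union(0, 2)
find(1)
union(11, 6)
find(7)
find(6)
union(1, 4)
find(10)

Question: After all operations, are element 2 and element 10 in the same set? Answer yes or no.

Answer: yes

Derivation:
Step 1: union(2, 6) -> merged; set of 2 now {2, 6}
Step 2: find(11) -> no change; set of 11 is {11}
Step 3: union(6, 0) -> merged; set of 6 now {0, 2, 6}
Step 4: union(1, 7) -> merged; set of 1 now {1, 7}
Step 5: union(5, 0) -> merged; set of 5 now {0, 2, 5, 6}
Step 6: find(9) -> no change; set of 9 is {9}
Step 7: union(1, 3) -> merged; set of 1 now {1, 3, 7}
Step 8: find(11) -> no change; set of 11 is {11}
Step 9: union(11, 5) -> merged; set of 11 now {0, 2, 5, 6, 11}
Step 10: find(3) -> no change; set of 3 is {1, 3, 7}
Step 11: union(10, 0) -> merged; set of 10 now {0, 2, 5, 6, 10, 11}
Step 12: find(5) -> no change; set of 5 is {0, 2, 5, 6, 10, 11}
Step 13: union(6, 2) -> already same set; set of 6 now {0, 2, 5, 6, 10, 11}
Step 14: union(4, 1) -> merged; set of 4 now {1, 3, 4, 7}
Step 15: union(1, 4) -> already same set; set of 1 now {1, 3, 4, 7}
Step 16: find(6) -> no change; set of 6 is {0, 2, 5, 6, 10, 11}
Step 17: union(2, 8) -> merged; set of 2 now {0, 2, 5, 6, 8, 10, 11}
Step 18: union(0, 2) -> already same set; set of 0 now {0, 2, 5, 6, 8, 10, 11}
Step 19: find(1) -> no change; set of 1 is {1, 3, 4, 7}
Step 20: union(11, 6) -> already same set; set of 11 now {0, 2, 5, 6, 8, 10, 11}
Step 21: find(7) -> no change; set of 7 is {1, 3, 4, 7}
Step 22: find(6) -> no change; set of 6 is {0, 2, 5, 6, 8, 10, 11}
Step 23: union(1, 4) -> already same set; set of 1 now {1, 3, 4, 7}
Step 24: find(10) -> no change; set of 10 is {0, 2, 5, 6, 8, 10, 11}
Set of 2: {0, 2, 5, 6, 8, 10, 11}; 10 is a member.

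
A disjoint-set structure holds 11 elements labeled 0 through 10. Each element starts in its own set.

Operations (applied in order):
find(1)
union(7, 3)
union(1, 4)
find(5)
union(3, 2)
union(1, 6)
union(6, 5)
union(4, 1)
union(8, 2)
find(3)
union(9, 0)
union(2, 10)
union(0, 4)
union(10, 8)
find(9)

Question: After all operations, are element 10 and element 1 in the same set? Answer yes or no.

Step 1: find(1) -> no change; set of 1 is {1}
Step 2: union(7, 3) -> merged; set of 7 now {3, 7}
Step 3: union(1, 4) -> merged; set of 1 now {1, 4}
Step 4: find(5) -> no change; set of 5 is {5}
Step 5: union(3, 2) -> merged; set of 3 now {2, 3, 7}
Step 6: union(1, 6) -> merged; set of 1 now {1, 4, 6}
Step 7: union(6, 5) -> merged; set of 6 now {1, 4, 5, 6}
Step 8: union(4, 1) -> already same set; set of 4 now {1, 4, 5, 6}
Step 9: union(8, 2) -> merged; set of 8 now {2, 3, 7, 8}
Step 10: find(3) -> no change; set of 3 is {2, 3, 7, 8}
Step 11: union(9, 0) -> merged; set of 9 now {0, 9}
Step 12: union(2, 10) -> merged; set of 2 now {2, 3, 7, 8, 10}
Step 13: union(0, 4) -> merged; set of 0 now {0, 1, 4, 5, 6, 9}
Step 14: union(10, 8) -> already same set; set of 10 now {2, 3, 7, 8, 10}
Step 15: find(9) -> no change; set of 9 is {0, 1, 4, 5, 6, 9}
Set of 10: {2, 3, 7, 8, 10}; 1 is not a member.

Answer: no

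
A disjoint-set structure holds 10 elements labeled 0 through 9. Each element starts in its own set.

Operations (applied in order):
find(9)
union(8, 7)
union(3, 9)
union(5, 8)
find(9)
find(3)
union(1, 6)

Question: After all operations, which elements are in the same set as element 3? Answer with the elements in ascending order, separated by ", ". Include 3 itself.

Answer: 3, 9

Derivation:
Step 1: find(9) -> no change; set of 9 is {9}
Step 2: union(8, 7) -> merged; set of 8 now {7, 8}
Step 3: union(3, 9) -> merged; set of 3 now {3, 9}
Step 4: union(5, 8) -> merged; set of 5 now {5, 7, 8}
Step 5: find(9) -> no change; set of 9 is {3, 9}
Step 6: find(3) -> no change; set of 3 is {3, 9}
Step 7: union(1, 6) -> merged; set of 1 now {1, 6}
Component of 3: {3, 9}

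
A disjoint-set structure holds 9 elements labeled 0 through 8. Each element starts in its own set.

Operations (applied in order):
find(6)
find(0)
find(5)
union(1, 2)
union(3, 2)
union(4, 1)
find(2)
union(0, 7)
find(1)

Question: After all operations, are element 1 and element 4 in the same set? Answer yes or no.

Answer: yes

Derivation:
Step 1: find(6) -> no change; set of 6 is {6}
Step 2: find(0) -> no change; set of 0 is {0}
Step 3: find(5) -> no change; set of 5 is {5}
Step 4: union(1, 2) -> merged; set of 1 now {1, 2}
Step 5: union(3, 2) -> merged; set of 3 now {1, 2, 3}
Step 6: union(4, 1) -> merged; set of 4 now {1, 2, 3, 4}
Step 7: find(2) -> no change; set of 2 is {1, 2, 3, 4}
Step 8: union(0, 7) -> merged; set of 0 now {0, 7}
Step 9: find(1) -> no change; set of 1 is {1, 2, 3, 4}
Set of 1: {1, 2, 3, 4}; 4 is a member.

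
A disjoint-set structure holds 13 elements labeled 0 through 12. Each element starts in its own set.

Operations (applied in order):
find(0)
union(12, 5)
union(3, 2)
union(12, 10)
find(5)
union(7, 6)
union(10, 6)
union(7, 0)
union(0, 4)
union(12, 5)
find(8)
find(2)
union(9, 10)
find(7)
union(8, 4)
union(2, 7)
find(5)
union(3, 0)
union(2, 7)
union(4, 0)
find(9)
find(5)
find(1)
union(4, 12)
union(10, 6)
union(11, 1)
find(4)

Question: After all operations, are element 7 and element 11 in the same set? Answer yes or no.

Step 1: find(0) -> no change; set of 0 is {0}
Step 2: union(12, 5) -> merged; set of 12 now {5, 12}
Step 3: union(3, 2) -> merged; set of 3 now {2, 3}
Step 4: union(12, 10) -> merged; set of 12 now {5, 10, 12}
Step 5: find(5) -> no change; set of 5 is {5, 10, 12}
Step 6: union(7, 6) -> merged; set of 7 now {6, 7}
Step 7: union(10, 6) -> merged; set of 10 now {5, 6, 7, 10, 12}
Step 8: union(7, 0) -> merged; set of 7 now {0, 5, 6, 7, 10, 12}
Step 9: union(0, 4) -> merged; set of 0 now {0, 4, 5, 6, 7, 10, 12}
Step 10: union(12, 5) -> already same set; set of 12 now {0, 4, 5, 6, 7, 10, 12}
Step 11: find(8) -> no change; set of 8 is {8}
Step 12: find(2) -> no change; set of 2 is {2, 3}
Step 13: union(9, 10) -> merged; set of 9 now {0, 4, 5, 6, 7, 9, 10, 12}
Step 14: find(7) -> no change; set of 7 is {0, 4, 5, 6, 7, 9, 10, 12}
Step 15: union(8, 4) -> merged; set of 8 now {0, 4, 5, 6, 7, 8, 9, 10, 12}
Step 16: union(2, 7) -> merged; set of 2 now {0, 2, 3, 4, 5, 6, 7, 8, 9, 10, 12}
Step 17: find(5) -> no change; set of 5 is {0, 2, 3, 4, 5, 6, 7, 8, 9, 10, 12}
Step 18: union(3, 0) -> already same set; set of 3 now {0, 2, 3, 4, 5, 6, 7, 8, 9, 10, 12}
Step 19: union(2, 7) -> already same set; set of 2 now {0, 2, 3, 4, 5, 6, 7, 8, 9, 10, 12}
Step 20: union(4, 0) -> already same set; set of 4 now {0, 2, 3, 4, 5, 6, 7, 8, 9, 10, 12}
Step 21: find(9) -> no change; set of 9 is {0, 2, 3, 4, 5, 6, 7, 8, 9, 10, 12}
Step 22: find(5) -> no change; set of 5 is {0, 2, 3, 4, 5, 6, 7, 8, 9, 10, 12}
Step 23: find(1) -> no change; set of 1 is {1}
Step 24: union(4, 12) -> already same set; set of 4 now {0, 2, 3, 4, 5, 6, 7, 8, 9, 10, 12}
Step 25: union(10, 6) -> already same set; set of 10 now {0, 2, 3, 4, 5, 6, 7, 8, 9, 10, 12}
Step 26: union(11, 1) -> merged; set of 11 now {1, 11}
Step 27: find(4) -> no change; set of 4 is {0, 2, 3, 4, 5, 6, 7, 8, 9, 10, 12}
Set of 7: {0, 2, 3, 4, 5, 6, 7, 8, 9, 10, 12}; 11 is not a member.

Answer: no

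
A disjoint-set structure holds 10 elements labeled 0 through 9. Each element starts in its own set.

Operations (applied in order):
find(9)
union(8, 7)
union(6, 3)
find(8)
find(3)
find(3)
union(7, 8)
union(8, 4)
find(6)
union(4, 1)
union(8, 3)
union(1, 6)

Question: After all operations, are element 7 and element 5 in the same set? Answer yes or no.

Answer: no

Derivation:
Step 1: find(9) -> no change; set of 9 is {9}
Step 2: union(8, 7) -> merged; set of 8 now {7, 8}
Step 3: union(6, 3) -> merged; set of 6 now {3, 6}
Step 4: find(8) -> no change; set of 8 is {7, 8}
Step 5: find(3) -> no change; set of 3 is {3, 6}
Step 6: find(3) -> no change; set of 3 is {3, 6}
Step 7: union(7, 8) -> already same set; set of 7 now {7, 8}
Step 8: union(8, 4) -> merged; set of 8 now {4, 7, 8}
Step 9: find(6) -> no change; set of 6 is {3, 6}
Step 10: union(4, 1) -> merged; set of 4 now {1, 4, 7, 8}
Step 11: union(8, 3) -> merged; set of 8 now {1, 3, 4, 6, 7, 8}
Step 12: union(1, 6) -> already same set; set of 1 now {1, 3, 4, 6, 7, 8}
Set of 7: {1, 3, 4, 6, 7, 8}; 5 is not a member.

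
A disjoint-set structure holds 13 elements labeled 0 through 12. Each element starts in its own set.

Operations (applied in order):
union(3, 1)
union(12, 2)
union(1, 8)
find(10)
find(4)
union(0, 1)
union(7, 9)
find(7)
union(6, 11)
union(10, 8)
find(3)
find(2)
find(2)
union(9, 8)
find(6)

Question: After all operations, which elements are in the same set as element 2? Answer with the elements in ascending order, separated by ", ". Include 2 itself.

Step 1: union(3, 1) -> merged; set of 3 now {1, 3}
Step 2: union(12, 2) -> merged; set of 12 now {2, 12}
Step 3: union(1, 8) -> merged; set of 1 now {1, 3, 8}
Step 4: find(10) -> no change; set of 10 is {10}
Step 5: find(4) -> no change; set of 4 is {4}
Step 6: union(0, 1) -> merged; set of 0 now {0, 1, 3, 8}
Step 7: union(7, 9) -> merged; set of 7 now {7, 9}
Step 8: find(7) -> no change; set of 7 is {7, 9}
Step 9: union(6, 11) -> merged; set of 6 now {6, 11}
Step 10: union(10, 8) -> merged; set of 10 now {0, 1, 3, 8, 10}
Step 11: find(3) -> no change; set of 3 is {0, 1, 3, 8, 10}
Step 12: find(2) -> no change; set of 2 is {2, 12}
Step 13: find(2) -> no change; set of 2 is {2, 12}
Step 14: union(9, 8) -> merged; set of 9 now {0, 1, 3, 7, 8, 9, 10}
Step 15: find(6) -> no change; set of 6 is {6, 11}
Component of 2: {2, 12}

Answer: 2, 12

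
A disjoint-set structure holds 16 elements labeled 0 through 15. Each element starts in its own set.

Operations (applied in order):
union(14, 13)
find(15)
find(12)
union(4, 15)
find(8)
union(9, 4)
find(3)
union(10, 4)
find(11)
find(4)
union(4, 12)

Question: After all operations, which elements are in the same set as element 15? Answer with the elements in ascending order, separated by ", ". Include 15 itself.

Answer: 4, 9, 10, 12, 15

Derivation:
Step 1: union(14, 13) -> merged; set of 14 now {13, 14}
Step 2: find(15) -> no change; set of 15 is {15}
Step 3: find(12) -> no change; set of 12 is {12}
Step 4: union(4, 15) -> merged; set of 4 now {4, 15}
Step 5: find(8) -> no change; set of 8 is {8}
Step 6: union(9, 4) -> merged; set of 9 now {4, 9, 15}
Step 7: find(3) -> no change; set of 3 is {3}
Step 8: union(10, 4) -> merged; set of 10 now {4, 9, 10, 15}
Step 9: find(11) -> no change; set of 11 is {11}
Step 10: find(4) -> no change; set of 4 is {4, 9, 10, 15}
Step 11: union(4, 12) -> merged; set of 4 now {4, 9, 10, 12, 15}
Component of 15: {4, 9, 10, 12, 15}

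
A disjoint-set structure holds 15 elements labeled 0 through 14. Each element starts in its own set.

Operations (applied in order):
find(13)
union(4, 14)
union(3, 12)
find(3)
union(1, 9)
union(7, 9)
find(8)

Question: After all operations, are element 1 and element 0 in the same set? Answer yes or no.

Step 1: find(13) -> no change; set of 13 is {13}
Step 2: union(4, 14) -> merged; set of 4 now {4, 14}
Step 3: union(3, 12) -> merged; set of 3 now {3, 12}
Step 4: find(3) -> no change; set of 3 is {3, 12}
Step 5: union(1, 9) -> merged; set of 1 now {1, 9}
Step 6: union(7, 9) -> merged; set of 7 now {1, 7, 9}
Step 7: find(8) -> no change; set of 8 is {8}
Set of 1: {1, 7, 9}; 0 is not a member.

Answer: no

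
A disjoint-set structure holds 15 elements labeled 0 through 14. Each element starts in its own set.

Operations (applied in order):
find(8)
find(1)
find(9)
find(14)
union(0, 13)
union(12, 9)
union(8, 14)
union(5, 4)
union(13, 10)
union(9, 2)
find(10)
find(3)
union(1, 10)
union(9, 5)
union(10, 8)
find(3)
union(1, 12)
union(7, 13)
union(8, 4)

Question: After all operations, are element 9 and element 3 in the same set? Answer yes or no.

Step 1: find(8) -> no change; set of 8 is {8}
Step 2: find(1) -> no change; set of 1 is {1}
Step 3: find(9) -> no change; set of 9 is {9}
Step 4: find(14) -> no change; set of 14 is {14}
Step 5: union(0, 13) -> merged; set of 0 now {0, 13}
Step 6: union(12, 9) -> merged; set of 12 now {9, 12}
Step 7: union(8, 14) -> merged; set of 8 now {8, 14}
Step 8: union(5, 4) -> merged; set of 5 now {4, 5}
Step 9: union(13, 10) -> merged; set of 13 now {0, 10, 13}
Step 10: union(9, 2) -> merged; set of 9 now {2, 9, 12}
Step 11: find(10) -> no change; set of 10 is {0, 10, 13}
Step 12: find(3) -> no change; set of 3 is {3}
Step 13: union(1, 10) -> merged; set of 1 now {0, 1, 10, 13}
Step 14: union(9, 5) -> merged; set of 9 now {2, 4, 5, 9, 12}
Step 15: union(10, 8) -> merged; set of 10 now {0, 1, 8, 10, 13, 14}
Step 16: find(3) -> no change; set of 3 is {3}
Step 17: union(1, 12) -> merged; set of 1 now {0, 1, 2, 4, 5, 8, 9, 10, 12, 13, 14}
Step 18: union(7, 13) -> merged; set of 7 now {0, 1, 2, 4, 5, 7, 8, 9, 10, 12, 13, 14}
Step 19: union(8, 4) -> already same set; set of 8 now {0, 1, 2, 4, 5, 7, 8, 9, 10, 12, 13, 14}
Set of 9: {0, 1, 2, 4, 5, 7, 8, 9, 10, 12, 13, 14}; 3 is not a member.

Answer: no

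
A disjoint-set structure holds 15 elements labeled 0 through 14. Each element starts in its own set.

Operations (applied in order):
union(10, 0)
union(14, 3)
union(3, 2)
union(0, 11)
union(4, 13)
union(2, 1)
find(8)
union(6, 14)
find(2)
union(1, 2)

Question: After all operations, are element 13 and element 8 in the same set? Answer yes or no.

Answer: no

Derivation:
Step 1: union(10, 0) -> merged; set of 10 now {0, 10}
Step 2: union(14, 3) -> merged; set of 14 now {3, 14}
Step 3: union(3, 2) -> merged; set of 3 now {2, 3, 14}
Step 4: union(0, 11) -> merged; set of 0 now {0, 10, 11}
Step 5: union(4, 13) -> merged; set of 4 now {4, 13}
Step 6: union(2, 1) -> merged; set of 2 now {1, 2, 3, 14}
Step 7: find(8) -> no change; set of 8 is {8}
Step 8: union(6, 14) -> merged; set of 6 now {1, 2, 3, 6, 14}
Step 9: find(2) -> no change; set of 2 is {1, 2, 3, 6, 14}
Step 10: union(1, 2) -> already same set; set of 1 now {1, 2, 3, 6, 14}
Set of 13: {4, 13}; 8 is not a member.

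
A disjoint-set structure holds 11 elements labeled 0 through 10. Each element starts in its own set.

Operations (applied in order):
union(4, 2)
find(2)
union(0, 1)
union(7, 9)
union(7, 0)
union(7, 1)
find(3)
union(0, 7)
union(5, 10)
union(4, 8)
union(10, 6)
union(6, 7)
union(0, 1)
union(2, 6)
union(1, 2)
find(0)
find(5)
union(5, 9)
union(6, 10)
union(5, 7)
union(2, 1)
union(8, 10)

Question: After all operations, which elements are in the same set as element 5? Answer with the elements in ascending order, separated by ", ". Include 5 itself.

Step 1: union(4, 2) -> merged; set of 4 now {2, 4}
Step 2: find(2) -> no change; set of 2 is {2, 4}
Step 3: union(0, 1) -> merged; set of 0 now {0, 1}
Step 4: union(7, 9) -> merged; set of 7 now {7, 9}
Step 5: union(7, 0) -> merged; set of 7 now {0, 1, 7, 9}
Step 6: union(7, 1) -> already same set; set of 7 now {0, 1, 7, 9}
Step 7: find(3) -> no change; set of 3 is {3}
Step 8: union(0, 7) -> already same set; set of 0 now {0, 1, 7, 9}
Step 9: union(5, 10) -> merged; set of 5 now {5, 10}
Step 10: union(4, 8) -> merged; set of 4 now {2, 4, 8}
Step 11: union(10, 6) -> merged; set of 10 now {5, 6, 10}
Step 12: union(6, 7) -> merged; set of 6 now {0, 1, 5, 6, 7, 9, 10}
Step 13: union(0, 1) -> already same set; set of 0 now {0, 1, 5, 6, 7, 9, 10}
Step 14: union(2, 6) -> merged; set of 2 now {0, 1, 2, 4, 5, 6, 7, 8, 9, 10}
Step 15: union(1, 2) -> already same set; set of 1 now {0, 1, 2, 4, 5, 6, 7, 8, 9, 10}
Step 16: find(0) -> no change; set of 0 is {0, 1, 2, 4, 5, 6, 7, 8, 9, 10}
Step 17: find(5) -> no change; set of 5 is {0, 1, 2, 4, 5, 6, 7, 8, 9, 10}
Step 18: union(5, 9) -> already same set; set of 5 now {0, 1, 2, 4, 5, 6, 7, 8, 9, 10}
Step 19: union(6, 10) -> already same set; set of 6 now {0, 1, 2, 4, 5, 6, 7, 8, 9, 10}
Step 20: union(5, 7) -> already same set; set of 5 now {0, 1, 2, 4, 5, 6, 7, 8, 9, 10}
Step 21: union(2, 1) -> already same set; set of 2 now {0, 1, 2, 4, 5, 6, 7, 8, 9, 10}
Step 22: union(8, 10) -> already same set; set of 8 now {0, 1, 2, 4, 5, 6, 7, 8, 9, 10}
Component of 5: {0, 1, 2, 4, 5, 6, 7, 8, 9, 10}

Answer: 0, 1, 2, 4, 5, 6, 7, 8, 9, 10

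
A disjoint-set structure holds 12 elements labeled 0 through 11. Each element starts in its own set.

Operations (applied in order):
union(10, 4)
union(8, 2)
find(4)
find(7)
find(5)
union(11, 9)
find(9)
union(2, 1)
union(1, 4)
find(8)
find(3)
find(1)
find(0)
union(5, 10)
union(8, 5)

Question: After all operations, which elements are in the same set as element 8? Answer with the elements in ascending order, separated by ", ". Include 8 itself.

Step 1: union(10, 4) -> merged; set of 10 now {4, 10}
Step 2: union(8, 2) -> merged; set of 8 now {2, 8}
Step 3: find(4) -> no change; set of 4 is {4, 10}
Step 4: find(7) -> no change; set of 7 is {7}
Step 5: find(5) -> no change; set of 5 is {5}
Step 6: union(11, 9) -> merged; set of 11 now {9, 11}
Step 7: find(9) -> no change; set of 9 is {9, 11}
Step 8: union(2, 1) -> merged; set of 2 now {1, 2, 8}
Step 9: union(1, 4) -> merged; set of 1 now {1, 2, 4, 8, 10}
Step 10: find(8) -> no change; set of 8 is {1, 2, 4, 8, 10}
Step 11: find(3) -> no change; set of 3 is {3}
Step 12: find(1) -> no change; set of 1 is {1, 2, 4, 8, 10}
Step 13: find(0) -> no change; set of 0 is {0}
Step 14: union(5, 10) -> merged; set of 5 now {1, 2, 4, 5, 8, 10}
Step 15: union(8, 5) -> already same set; set of 8 now {1, 2, 4, 5, 8, 10}
Component of 8: {1, 2, 4, 5, 8, 10}

Answer: 1, 2, 4, 5, 8, 10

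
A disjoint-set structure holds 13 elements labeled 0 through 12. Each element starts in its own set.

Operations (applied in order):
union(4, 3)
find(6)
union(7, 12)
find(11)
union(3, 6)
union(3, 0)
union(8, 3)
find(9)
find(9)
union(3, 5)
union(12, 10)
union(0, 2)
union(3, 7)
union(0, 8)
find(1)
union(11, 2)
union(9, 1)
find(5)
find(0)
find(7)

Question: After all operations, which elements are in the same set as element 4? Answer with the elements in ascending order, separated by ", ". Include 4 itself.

Answer: 0, 2, 3, 4, 5, 6, 7, 8, 10, 11, 12

Derivation:
Step 1: union(4, 3) -> merged; set of 4 now {3, 4}
Step 2: find(6) -> no change; set of 6 is {6}
Step 3: union(7, 12) -> merged; set of 7 now {7, 12}
Step 4: find(11) -> no change; set of 11 is {11}
Step 5: union(3, 6) -> merged; set of 3 now {3, 4, 6}
Step 6: union(3, 0) -> merged; set of 3 now {0, 3, 4, 6}
Step 7: union(8, 3) -> merged; set of 8 now {0, 3, 4, 6, 8}
Step 8: find(9) -> no change; set of 9 is {9}
Step 9: find(9) -> no change; set of 9 is {9}
Step 10: union(3, 5) -> merged; set of 3 now {0, 3, 4, 5, 6, 8}
Step 11: union(12, 10) -> merged; set of 12 now {7, 10, 12}
Step 12: union(0, 2) -> merged; set of 0 now {0, 2, 3, 4, 5, 6, 8}
Step 13: union(3, 7) -> merged; set of 3 now {0, 2, 3, 4, 5, 6, 7, 8, 10, 12}
Step 14: union(0, 8) -> already same set; set of 0 now {0, 2, 3, 4, 5, 6, 7, 8, 10, 12}
Step 15: find(1) -> no change; set of 1 is {1}
Step 16: union(11, 2) -> merged; set of 11 now {0, 2, 3, 4, 5, 6, 7, 8, 10, 11, 12}
Step 17: union(9, 1) -> merged; set of 9 now {1, 9}
Step 18: find(5) -> no change; set of 5 is {0, 2, 3, 4, 5, 6, 7, 8, 10, 11, 12}
Step 19: find(0) -> no change; set of 0 is {0, 2, 3, 4, 5, 6, 7, 8, 10, 11, 12}
Step 20: find(7) -> no change; set of 7 is {0, 2, 3, 4, 5, 6, 7, 8, 10, 11, 12}
Component of 4: {0, 2, 3, 4, 5, 6, 7, 8, 10, 11, 12}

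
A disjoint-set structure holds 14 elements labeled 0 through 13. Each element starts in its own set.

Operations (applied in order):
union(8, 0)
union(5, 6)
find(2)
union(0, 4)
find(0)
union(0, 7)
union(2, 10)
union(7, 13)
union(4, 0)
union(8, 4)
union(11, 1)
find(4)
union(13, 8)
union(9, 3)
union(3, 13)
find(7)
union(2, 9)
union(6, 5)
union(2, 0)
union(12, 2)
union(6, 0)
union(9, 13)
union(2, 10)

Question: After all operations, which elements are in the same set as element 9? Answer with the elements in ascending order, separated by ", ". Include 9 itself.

Step 1: union(8, 0) -> merged; set of 8 now {0, 8}
Step 2: union(5, 6) -> merged; set of 5 now {5, 6}
Step 3: find(2) -> no change; set of 2 is {2}
Step 4: union(0, 4) -> merged; set of 0 now {0, 4, 8}
Step 5: find(0) -> no change; set of 0 is {0, 4, 8}
Step 6: union(0, 7) -> merged; set of 0 now {0, 4, 7, 8}
Step 7: union(2, 10) -> merged; set of 2 now {2, 10}
Step 8: union(7, 13) -> merged; set of 7 now {0, 4, 7, 8, 13}
Step 9: union(4, 0) -> already same set; set of 4 now {0, 4, 7, 8, 13}
Step 10: union(8, 4) -> already same set; set of 8 now {0, 4, 7, 8, 13}
Step 11: union(11, 1) -> merged; set of 11 now {1, 11}
Step 12: find(4) -> no change; set of 4 is {0, 4, 7, 8, 13}
Step 13: union(13, 8) -> already same set; set of 13 now {0, 4, 7, 8, 13}
Step 14: union(9, 3) -> merged; set of 9 now {3, 9}
Step 15: union(3, 13) -> merged; set of 3 now {0, 3, 4, 7, 8, 9, 13}
Step 16: find(7) -> no change; set of 7 is {0, 3, 4, 7, 8, 9, 13}
Step 17: union(2, 9) -> merged; set of 2 now {0, 2, 3, 4, 7, 8, 9, 10, 13}
Step 18: union(6, 5) -> already same set; set of 6 now {5, 6}
Step 19: union(2, 0) -> already same set; set of 2 now {0, 2, 3, 4, 7, 8, 9, 10, 13}
Step 20: union(12, 2) -> merged; set of 12 now {0, 2, 3, 4, 7, 8, 9, 10, 12, 13}
Step 21: union(6, 0) -> merged; set of 6 now {0, 2, 3, 4, 5, 6, 7, 8, 9, 10, 12, 13}
Step 22: union(9, 13) -> already same set; set of 9 now {0, 2, 3, 4, 5, 6, 7, 8, 9, 10, 12, 13}
Step 23: union(2, 10) -> already same set; set of 2 now {0, 2, 3, 4, 5, 6, 7, 8, 9, 10, 12, 13}
Component of 9: {0, 2, 3, 4, 5, 6, 7, 8, 9, 10, 12, 13}

Answer: 0, 2, 3, 4, 5, 6, 7, 8, 9, 10, 12, 13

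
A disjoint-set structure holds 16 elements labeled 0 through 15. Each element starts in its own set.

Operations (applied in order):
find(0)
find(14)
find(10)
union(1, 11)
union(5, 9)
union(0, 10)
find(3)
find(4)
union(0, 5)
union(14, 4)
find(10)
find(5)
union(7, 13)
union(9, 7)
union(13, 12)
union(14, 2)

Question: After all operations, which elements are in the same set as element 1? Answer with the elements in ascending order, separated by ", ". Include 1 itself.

Step 1: find(0) -> no change; set of 0 is {0}
Step 2: find(14) -> no change; set of 14 is {14}
Step 3: find(10) -> no change; set of 10 is {10}
Step 4: union(1, 11) -> merged; set of 1 now {1, 11}
Step 5: union(5, 9) -> merged; set of 5 now {5, 9}
Step 6: union(0, 10) -> merged; set of 0 now {0, 10}
Step 7: find(3) -> no change; set of 3 is {3}
Step 8: find(4) -> no change; set of 4 is {4}
Step 9: union(0, 5) -> merged; set of 0 now {0, 5, 9, 10}
Step 10: union(14, 4) -> merged; set of 14 now {4, 14}
Step 11: find(10) -> no change; set of 10 is {0, 5, 9, 10}
Step 12: find(5) -> no change; set of 5 is {0, 5, 9, 10}
Step 13: union(7, 13) -> merged; set of 7 now {7, 13}
Step 14: union(9, 7) -> merged; set of 9 now {0, 5, 7, 9, 10, 13}
Step 15: union(13, 12) -> merged; set of 13 now {0, 5, 7, 9, 10, 12, 13}
Step 16: union(14, 2) -> merged; set of 14 now {2, 4, 14}
Component of 1: {1, 11}

Answer: 1, 11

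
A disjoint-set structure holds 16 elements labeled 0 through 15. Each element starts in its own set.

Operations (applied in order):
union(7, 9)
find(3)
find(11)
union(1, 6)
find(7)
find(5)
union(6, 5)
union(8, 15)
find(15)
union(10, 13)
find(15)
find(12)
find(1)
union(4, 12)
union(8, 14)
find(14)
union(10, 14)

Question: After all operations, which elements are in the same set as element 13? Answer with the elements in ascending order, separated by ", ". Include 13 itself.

Answer: 8, 10, 13, 14, 15

Derivation:
Step 1: union(7, 9) -> merged; set of 7 now {7, 9}
Step 2: find(3) -> no change; set of 3 is {3}
Step 3: find(11) -> no change; set of 11 is {11}
Step 4: union(1, 6) -> merged; set of 1 now {1, 6}
Step 5: find(7) -> no change; set of 7 is {7, 9}
Step 6: find(5) -> no change; set of 5 is {5}
Step 7: union(6, 5) -> merged; set of 6 now {1, 5, 6}
Step 8: union(8, 15) -> merged; set of 8 now {8, 15}
Step 9: find(15) -> no change; set of 15 is {8, 15}
Step 10: union(10, 13) -> merged; set of 10 now {10, 13}
Step 11: find(15) -> no change; set of 15 is {8, 15}
Step 12: find(12) -> no change; set of 12 is {12}
Step 13: find(1) -> no change; set of 1 is {1, 5, 6}
Step 14: union(4, 12) -> merged; set of 4 now {4, 12}
Step 15: union(8, 14) -> merged; set of 8 now {8, 14, 15}
Step 16: find(14) -> no change; set of 14 is {8, 14, 15}
Step 17: union(10, 14) -> merged; set of 10 now {8, 10, 13, 14, 15}
Component of 13: {8, 10, 13, 14, 15}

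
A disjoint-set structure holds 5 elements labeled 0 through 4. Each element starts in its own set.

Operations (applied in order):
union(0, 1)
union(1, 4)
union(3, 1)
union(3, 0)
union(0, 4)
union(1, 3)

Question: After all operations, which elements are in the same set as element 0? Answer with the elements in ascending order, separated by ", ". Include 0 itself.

Answer: 0, 1, 3, 4

Derivation:
Step 1: union(0, 1) -> merged; set of 0 now {0, 1}
Step 2: union(1, 4) -> merged; set of 1 now {0, 1, 4}
Step 3: union(3, 1) -> merged; set of 3 now {0, 1, 3, 4}
Step 4: union(3, 0) -> already same set; set of 3 now {0, 1, 3, 4}
Step 5: union(0, 4) -> already same set; set of 0 now {0, 1, 3, 4}
Step 6: union(1, 3) -> already same set; set of 1 now {0, 1, 3, 4}
Component of 0: {0, 1, 3, 4}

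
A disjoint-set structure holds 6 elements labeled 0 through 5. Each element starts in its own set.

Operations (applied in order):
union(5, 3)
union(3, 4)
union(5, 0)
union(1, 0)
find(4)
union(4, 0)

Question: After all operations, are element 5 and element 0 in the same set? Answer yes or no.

Step 1: union(5, 3) -> merged; set of 5 now {3, 5}
Step 2: union(3, 4) -> merged; set of 3 now {3, 4, 5}
Step 3: union(5, 0) -> merged; set of 5 now {0, 3, 4, 5}
Step 4: union(1, 0) -> merged; set of 1 now {0, 1, 3, 4, 5}
Step 5: find(4) -> no change; set of 4 is {0, 1, 3, 4, 5}
Step 6: union(4, 0) -> already same set; set of 4 now {0, 1, 3, 4, 5}
Set of 5: {0, 1, 3, 4, 5}; 0 is a member.

Answer: yes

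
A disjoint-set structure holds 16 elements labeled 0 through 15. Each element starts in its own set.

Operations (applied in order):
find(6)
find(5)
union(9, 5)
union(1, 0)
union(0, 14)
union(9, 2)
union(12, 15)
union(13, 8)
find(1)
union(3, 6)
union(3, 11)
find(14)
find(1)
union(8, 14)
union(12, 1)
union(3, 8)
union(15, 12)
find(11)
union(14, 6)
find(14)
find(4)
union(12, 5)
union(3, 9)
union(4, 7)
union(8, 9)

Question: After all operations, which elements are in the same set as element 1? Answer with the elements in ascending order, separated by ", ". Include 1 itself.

Answer: 0, 1, 2, 3, 5, 6, 8, 9, 11, 12, 13, 14, 15

Derivation:
Step 1: find(6) -> no change; set of 6 is {6}
Step 2: find(5) -> no change; set of 5 is {5}
Step 3: union(9, 5) -> merged; set of 9 now {5, 9}
Step 4: union(1, 0) -> merged; set of 1 now {0, 1}
Step 5: union(0, 14) -> merged; set of 0 now {0, 1, 14}
Step 6: union(9, 2) -> merged; set of 9 now {2, 5, 9}
Step 7: union(12, 15) -> merged; set of 12 now {12, 15}
Step 8: union(13, 8) -> merged; set of 13 now {8, 13}
Step 9: find(1) -> no change; set of 1 is {0, 1, 14}
Step 10: union(3, 6) -> merged; set of 3 now {3, 6}
Step 11: union(3, 11) -> merged; set of 3 now {3, 6, 11}
Step 12: find(14) -> no change; set of 14 is {0, 1, 14}
Step 13: find(1) -> no change; set of 1 is {0, 1, 14}
Step 14: union(8, 14) -> merged; set of 8 now {0, 1, 8, 13, 14}
Step 15: union(12, 1) -> merged; set of 12 now {0, 1, 8, 12, 13, 14, 15}
Step 16: union(3, 8) -> merged; set of 3 now {0, 1, 3, 6, 8, 11, 12, 13, 14, 15}
Step 17: union(15, 12) -> already same set; set of 15 now {0, 1, 3, 6, 8, 11, 12, 13, 14, 15}
Step 18: find(11) -> no change; set of 11 is {0, 1, 3, 6, 8, 11, 12, 13, 14, 15}
Step 19: union(14, 6) -> already same set; set of 14 now {0, 1, 3, 6, 8, 11, 12, 13, 14, 15}
Step 20: find(14) -> no change; set of 14 is {0, 1, 3, 6, 8, 11, 12, 13, 14, 15}
Step 21: find(4) -> no change; set of 4 is {4}
Step 22: union(12, 5) -> merged; set of 12 now {0, 1, 2, 3, 5, 6, 8, 9, 11, 12, 13, 14, 15}
Step 23: union(3, 9) -> already same set; set of 3 now {0, 1, 2, 3, 5, 6, 8, 9, 11, 12, 13, 14, 15}
Step 24: union(4, 7) -> merged; set of 4 now {4, 7}
Step 25: union(8, 9) -> already same set; set of 8 now {0, 1, 2, 3, 5, 6, 8, 9, 11, 12, 13, 14, 15}
Component of 1: {0, 1, 2, 3, 5, 6, 8, 9, 11, 12, 13, 14, 15}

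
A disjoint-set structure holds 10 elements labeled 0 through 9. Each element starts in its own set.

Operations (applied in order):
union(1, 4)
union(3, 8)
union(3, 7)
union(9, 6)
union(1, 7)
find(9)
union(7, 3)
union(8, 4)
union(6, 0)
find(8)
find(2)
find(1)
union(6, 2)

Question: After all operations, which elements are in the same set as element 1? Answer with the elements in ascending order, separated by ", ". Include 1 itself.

Answer: 1, 3, 4, 7, 8

Derivation:
Step 1: union(1, 4) -> merged; set of 1 now {1, 4}
Step 2: union(3, 8) -> merged; set of 3 now {3, 8}
Step 3: union(3, 7) -> merged; set of 3 now {3, 7, 8}
Step 4: union(9, 6) -> merged; set of 9 now {6, 9}
Step 5: union(1, 7) -> merged; set of 1 now {1, 3, 4, 7, 8}
Step 6: find(9) -> no change; set of 9 is {6, 9}
Step 7: union(7, 3) -> already same set; set of 7 now {1, 3, 4, 7, 8}
Step 8: union(8, 4) -> already same set; set of 8 now {1, 3, 4, 7, 8}
Step 9: union(6, 0) -> merged; set of 6 now {0, 6, 9}
Step 10: find(8) -> no change; set of 8 is {1, 3, 4, 7, 8}
Step 11: find(2) -> no change; set of 2 is {2}
Step 12: find(1) -> no change; set of 1 is {1, 3, 4, 7, 8}
Step 13: union(6, 2) -> merged; set of 6 now {0, 2, 6, 9}
Component of 1: {1, 3, 4, 7, 8}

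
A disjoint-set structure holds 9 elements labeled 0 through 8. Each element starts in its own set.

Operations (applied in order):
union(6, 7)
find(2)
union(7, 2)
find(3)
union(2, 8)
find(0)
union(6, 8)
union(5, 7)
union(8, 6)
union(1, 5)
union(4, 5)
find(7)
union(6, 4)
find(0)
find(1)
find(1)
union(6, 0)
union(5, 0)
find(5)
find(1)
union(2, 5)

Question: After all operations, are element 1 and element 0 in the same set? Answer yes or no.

Answer: yes

Derivation:
Step 1: union(6, 7) -> merged; set of 6 now {6, 7}
Step 2: find(2) -> no change; set of 2 is {2}
Step 3: union(7, 2) -> merged; set of 7 now {2, 6, 7}
Step 4: find(3) -> no change; set of 3 is {3}
Step 5: union(2, 8) -> merged; set of 2 now {2, 6, 7, 8}
Step 6: find(0) -> no change; set of 0 is {0}
Step 7: union(6, 8) -> already same set; set of 6 now {2, 6, 7, 8}
Step 8: union(5, 7) -> merged; set of 5 now {2, 5, 6, 7, 8}
Step 9: union(8, 6) -> already same set; set of 8 now {2, 5, 6, 7, 8}
Step 10: union(1, 5) -> merged; set of 1 now {1, 2, 5, 6, 7, 8}
Step 11: union(4, 5) -> merged; set of 4 now {1, 2, 4, 5, 6, 7, 8}
Step 12: find(7) -> no change; set of 7 is {1, 2, 4, 5, 6, 7, 8}
Step 13: union(6, 4) -> already same set; set of 6 now {1, 2, 4, 5, 6, 7, 8}
Step 14: find(0) -> no change; set of 0 is {0}
Step 15: find(1) -> no change; set of 1 is {1, 2, 4, 5, 6, 7, 8}
Step 16: find(1) -> no change; set of 1 is {1, 2, 4, 5, 6, 7, 8}
Step 17: union(6, 0) -> merged; set of 6 now {0, 1, 2, 4, 5, 6, 7, 8}
Step 18: union(5, 0) -> already same set; set of 5 now {0, 1, 2, 4, 5, 6, 7, 8}
Step 19: find(5) -> no change; set of 5 is {0, 1, 2, 4, 5, 6, 7, 8}
Step 20: find(1) -> no change; set of 1 is {0, 1, 2, 4, 5, 6, 7, 8}
Step 21: union(2, 5) -> already same set; set of 2 now {0, 1, 2, 4, 5, 6, 7, 8}
Set of 1: {0, 1, 2, 4, 5, 6, 7, 8}; 0 is a member.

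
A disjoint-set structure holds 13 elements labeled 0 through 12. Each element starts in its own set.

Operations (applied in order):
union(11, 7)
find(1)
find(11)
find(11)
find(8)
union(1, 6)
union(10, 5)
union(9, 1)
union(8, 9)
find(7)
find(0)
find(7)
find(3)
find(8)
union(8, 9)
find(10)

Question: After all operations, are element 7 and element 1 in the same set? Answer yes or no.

Step 1: union(11, 7) -> merged; set of 11 now {7, 11}
Step 2: find(1) -> no change; set of 1 is {1}
Step 3: find(11) -> no change; set of 11 is {7, 11}
Step 4: find(11) -> no change; set of 11 is {7, 11}
Step 5: find(8) -> no change; set of 8 is {8}
Step 6: union(1, 6) -> merged; set of 1 now {1, 6}
Step 7: union(10, 5) -> merged; set of 10 now {5, 10}
Step 8: union(9, 1) -> merged; set of 9 now {1, 6, 9}
Step 9: union(8, 9) -> merged; set of 8 now {1, 6, 8, 9}
Step 10: find(7) -> no change; set of 7 is {7, 11}
Step 11: find(0) -> no change; set of 0 is {0}
Step 12: find(7) -> no change; set of 7 is {7, 11}
Step 13: find(3) -> no change; set of 3 is {3}
Step 14: find(8) -> no change; set of 8 is {1, 6, 8, 9}
Step 15: union(8, 9) -> already same set; set of 8 now {1, 6, 8, 9}
Step 16: find(10) -> no change; set of 10 is {5, 10}
Set of 7: {7, 11}; 1 is not a member.

Answer: no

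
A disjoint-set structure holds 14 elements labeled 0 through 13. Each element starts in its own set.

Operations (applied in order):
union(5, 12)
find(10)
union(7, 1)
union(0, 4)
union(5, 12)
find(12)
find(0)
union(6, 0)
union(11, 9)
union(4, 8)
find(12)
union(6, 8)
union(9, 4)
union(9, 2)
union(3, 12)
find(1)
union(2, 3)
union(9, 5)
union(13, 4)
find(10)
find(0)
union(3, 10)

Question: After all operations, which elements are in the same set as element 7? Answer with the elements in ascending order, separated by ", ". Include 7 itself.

Step 1: union(5, 12) -> merged; set of 5 now {5, 12}
Step 2: find(10) -> no change; set of 10 is {10}
Step 3: union(7, 1) -> merged; set of 7 now {1, 7}
Step 4: union(0, 4) -> merged; set of 0 now {0, 4}
Step 5: union(5, 12) -> already same set; set of 5 now {5, 12}
Step 6: find(12) -> no change; set of 12 is {5, 12}
Step 7: find(0) -> no change; set of 0 is {0, 4}
Step 8: union(6, 0) -> merged; set of 6 now {0, 4, 6}
Step 9: union(11, 9) -> merged; set of 11 now {9, 11}
Step 10: union(4, 8) -> merged; set of 4 now {0, 4, 6, 8}
Step 11: find(12) -> no change; set of 12 is {5, 12}
Step 12: union(6, 8) -> already same set; set of 6 now {0, 4, 6, 8}
Step 13: union(9, 4) -> merged; set of 9 now {0, 4, 6, 8, 9, 11}
Step 14: union(9, 2) -> merged; set of 9 now {0, 2, 4, 6, 8, 9, 11}
Step 15: union(3, 12) -> merged; set of 3 now {3, 5, 12}
Step 16: find(1) -> no change; set of 1 is {1, 7}
Step 17: union(2, 3) -> merged; set of 2 now {0, 2, 3, 4, 5, 6, 8, 9, 11, 12}
Step 18: union(9, 5) -> already same set; set of 9 now {0, 2, 3, 4, 5, 6, 8, 9, 11, 12}
Step 19: union(13, 4) -> merged; set of 13 now {0, 2, 3, 4, 5, 6, 8, 9, 11, 12, 13}
Step 20: find(10) -> no change; set of 10 is {10}
Step 21: find(0) -> no change; set of 0 is {0, 2, 3, 4, 5, 6, 8, 9, 11, 12, 13}
Step 22: union(3, 10) -> merged; set of 3 now {0, 2, 3, 4, 5, 6, 8, 9, 10, 11, 12, 13}
Component of 7: {1, 7}

Answer: 1, 7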